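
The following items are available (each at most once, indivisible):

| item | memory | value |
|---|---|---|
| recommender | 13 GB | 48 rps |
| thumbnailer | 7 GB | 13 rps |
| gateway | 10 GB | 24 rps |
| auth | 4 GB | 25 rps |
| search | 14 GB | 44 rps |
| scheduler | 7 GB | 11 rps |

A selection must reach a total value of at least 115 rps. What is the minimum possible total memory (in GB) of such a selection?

31

Subsets with value ≥ 115, sorted by total memory:
- recommender+auth+search: memory 31, value 117
- recommender+gateway+search: memory 37, value 116
- recommender+thumbnailer+auth+search: memory 38, value 130
- recommender+auth+search+scheduler: memory 38, value 128
Minimum memory: 31 GB.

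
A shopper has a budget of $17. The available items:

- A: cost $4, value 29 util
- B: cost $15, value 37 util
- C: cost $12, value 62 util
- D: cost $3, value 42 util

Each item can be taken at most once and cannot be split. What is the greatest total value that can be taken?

104 util

Check high-value combinations within $17:
- C+D: cost 12+3=15, value 62+42=104
- A+C: cost 4+12=16, value 29+62=91
- A+D: cost 4+3=7, value 29+42=71
- C: cost 12, value 62
- D: cost 3, value 42
Best: 104 util.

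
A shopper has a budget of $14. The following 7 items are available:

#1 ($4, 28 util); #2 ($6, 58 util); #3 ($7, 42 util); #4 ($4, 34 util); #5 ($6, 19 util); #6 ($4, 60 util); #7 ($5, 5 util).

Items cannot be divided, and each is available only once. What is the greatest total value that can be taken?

152 util

Check high-value combinations within $14:
- #2+#4+#6: cost 6+4+4=14, value 58+34+60=152
- #1+#2+#6: cost 4+6+4=14, value 28+58+60=146
- #1+#4+#6: cost 4+4+4=12, value 28+34+60=122
- #1+#2+#4: cost 4+6+4=14, value 28+58+34=120
- #2+#6: cost 6+4=10, value 58+60=118
Best: 152 util.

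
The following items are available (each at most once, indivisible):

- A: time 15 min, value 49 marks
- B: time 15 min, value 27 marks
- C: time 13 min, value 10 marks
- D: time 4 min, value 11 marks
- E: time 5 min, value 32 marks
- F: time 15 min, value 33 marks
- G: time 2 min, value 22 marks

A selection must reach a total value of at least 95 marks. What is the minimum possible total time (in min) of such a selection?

22

Subsets with value ≥ 95, sorted by total time:
- A+E+G: time 22, value 103
- A+D+E+G: time 26, value 114
- D+E+F+G: time 26, value 98
- A+F+G: time 32, value 104
Minimum time: 22 min.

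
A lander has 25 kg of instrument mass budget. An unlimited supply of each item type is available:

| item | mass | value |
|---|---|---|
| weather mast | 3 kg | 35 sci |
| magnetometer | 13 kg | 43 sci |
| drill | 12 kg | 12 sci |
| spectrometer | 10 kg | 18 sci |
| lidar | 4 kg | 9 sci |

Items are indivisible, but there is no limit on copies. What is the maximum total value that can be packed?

Best value-per-unit is weather mast at 35/3, and filling with it alone uses mass 8×3=24. No mix of the others beats 8×35 = 280.

280 sci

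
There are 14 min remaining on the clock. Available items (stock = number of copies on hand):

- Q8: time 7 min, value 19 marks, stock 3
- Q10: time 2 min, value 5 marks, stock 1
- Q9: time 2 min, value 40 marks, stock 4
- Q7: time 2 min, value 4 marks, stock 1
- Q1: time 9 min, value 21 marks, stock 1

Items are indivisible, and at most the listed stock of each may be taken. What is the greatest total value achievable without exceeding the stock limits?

Best selections within time 14 and stock limits:
- 1×Q10 + 4×Q9 + 1×Q7: time 12, value 169
- 1×Q10 + 4×Q9: time 10, value 165
Best: 169 marks.

169 marks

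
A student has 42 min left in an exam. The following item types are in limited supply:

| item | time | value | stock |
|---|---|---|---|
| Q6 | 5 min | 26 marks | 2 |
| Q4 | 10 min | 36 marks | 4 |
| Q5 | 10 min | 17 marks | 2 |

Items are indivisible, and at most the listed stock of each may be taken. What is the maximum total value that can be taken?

Best selections within time 42 and stock limits:
- 2×Q6 + 3×Q4: time 40, value 160
- 4×Q4: time 40, value 144
- 2×Q6 + 2×Q4 + 1×Q5: time 40, value 141
- 1×Q6 + 3×Q4: time 35, value 134
Best: 160 marks.

160 marks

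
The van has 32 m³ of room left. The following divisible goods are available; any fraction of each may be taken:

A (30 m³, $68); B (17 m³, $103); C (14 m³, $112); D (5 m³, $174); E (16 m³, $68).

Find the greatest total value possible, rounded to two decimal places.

Take in order of value per unit:
- D (174/5 per unit): all 5 → value 174, running total 174.00
- C (112/14 per unit): all 14 → value 112, running total 286.00
- B (103/17 per unit): 13 of 17 → value 13×103/17 = 78.7647, running total 364.76
Total 364.76.

364.76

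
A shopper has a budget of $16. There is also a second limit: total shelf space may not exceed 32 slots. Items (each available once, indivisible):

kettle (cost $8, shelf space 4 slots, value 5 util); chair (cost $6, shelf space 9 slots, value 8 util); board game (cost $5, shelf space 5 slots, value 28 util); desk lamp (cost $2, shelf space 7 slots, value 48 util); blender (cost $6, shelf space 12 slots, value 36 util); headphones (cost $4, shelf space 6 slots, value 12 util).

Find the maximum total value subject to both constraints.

Feasible sets respecting both limits:
- board game+desk lamp+blender: cost 13, shelf space 24, value 112
- desk lamp+blender+headphones: cost 12, shelf space 25, value 96
- chair+desk lamp+blender: cost 14, shelf space 28, value 92
- kettle+desk lamp+blender: cost 16, shelf space 23, value 89
Best: 112 util.

112 util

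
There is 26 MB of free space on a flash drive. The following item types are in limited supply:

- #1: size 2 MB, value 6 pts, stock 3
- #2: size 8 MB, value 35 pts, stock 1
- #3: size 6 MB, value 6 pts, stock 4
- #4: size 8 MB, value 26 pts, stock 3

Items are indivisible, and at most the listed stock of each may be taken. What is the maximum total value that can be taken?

Best selections within size 26 and stock limits:
- 1×#1 + 1×#2 + 2×#4: size 26, value 93
- 1×#2 + 2×#4: size 24, value 87
Best: 93 pts.

93 pts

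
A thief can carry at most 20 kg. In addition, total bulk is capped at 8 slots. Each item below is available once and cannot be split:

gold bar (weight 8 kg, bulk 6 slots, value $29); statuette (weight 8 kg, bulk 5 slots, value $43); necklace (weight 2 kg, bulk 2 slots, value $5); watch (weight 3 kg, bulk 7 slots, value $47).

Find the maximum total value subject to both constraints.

$48

Feasible sets respecting both limits:
- statuette+necklace: weight 10, bulk 7, value 48
- watch: weight 3, bulk 7, value 47
- statuette: weight 8, bulk 5, value 43
Best: $48.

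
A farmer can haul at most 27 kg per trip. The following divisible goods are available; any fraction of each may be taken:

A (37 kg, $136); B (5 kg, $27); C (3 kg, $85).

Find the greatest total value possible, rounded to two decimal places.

181.84

Take in order of value per unit:
- C (85/3 per unit): all 3 → value 85, running total 85.00
- B (27/5 per unit): all 5 → value 27, running total 112.00
- A (136/37 per unit): 19 of 37 → value 19×136/37 = 69.8378, running total 181.84
Total 181.84.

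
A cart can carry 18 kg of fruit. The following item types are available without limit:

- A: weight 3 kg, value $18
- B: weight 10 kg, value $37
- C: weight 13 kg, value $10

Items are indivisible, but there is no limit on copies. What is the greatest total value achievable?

Best value-per-unit is A at 18/3, and filling with it alone uses weight 6×3=18. No mix of the others beats 6×18 = 108.

$108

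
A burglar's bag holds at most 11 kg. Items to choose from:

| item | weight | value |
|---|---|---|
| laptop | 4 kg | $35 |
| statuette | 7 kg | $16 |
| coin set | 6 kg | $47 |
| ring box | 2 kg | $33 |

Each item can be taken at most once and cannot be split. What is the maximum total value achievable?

$82

Check high-value combinations within 11 kg:
- laptop+coin set: weight 4+6=10, value 35+47=82
- coin set+ring box: weight 6+2=8, value 47+33=80
- laptop+ring box: weight 4+2=6, value 35+33=68
- laptop+statuette: weight 4+7=11, value 35+16=51
Best: $82.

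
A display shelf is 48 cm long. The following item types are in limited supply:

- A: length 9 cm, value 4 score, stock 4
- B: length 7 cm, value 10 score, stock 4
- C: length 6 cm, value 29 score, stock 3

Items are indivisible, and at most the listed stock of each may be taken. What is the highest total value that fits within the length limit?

Top feasible selections:
- 4×B + 3×C: length 46, value 127
- 1×A + 3×B + 3×C: length 48, value 121
Best: 127 score.

127 score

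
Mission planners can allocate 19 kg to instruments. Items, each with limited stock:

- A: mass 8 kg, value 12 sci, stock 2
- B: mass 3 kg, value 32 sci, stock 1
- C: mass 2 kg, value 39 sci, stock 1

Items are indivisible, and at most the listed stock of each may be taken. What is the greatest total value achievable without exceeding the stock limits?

Best selections within mass 19 and stock limits:
- 1×A + 1×B + 1×C: mass 13, value 83
- 1×B + 1×C: mass 5, value 71
- 2×A + 1×C: mass 18, value 63
Best: 83 sci.

83 sci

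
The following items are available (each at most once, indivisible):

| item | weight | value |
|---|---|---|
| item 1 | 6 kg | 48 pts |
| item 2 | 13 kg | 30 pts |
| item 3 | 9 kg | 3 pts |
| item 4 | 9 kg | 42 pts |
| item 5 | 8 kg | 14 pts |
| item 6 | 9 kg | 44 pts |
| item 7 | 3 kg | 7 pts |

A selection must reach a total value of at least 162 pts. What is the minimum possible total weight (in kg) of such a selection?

Subsets with value ≥ 162, sorted by total weight:
- item 1+item 2+item 4+item 6: weight 37, value 164
- item 1+item 2+item 4+item 6+item 7: weight 40, value 171
Minimum weight: 37 kg.

37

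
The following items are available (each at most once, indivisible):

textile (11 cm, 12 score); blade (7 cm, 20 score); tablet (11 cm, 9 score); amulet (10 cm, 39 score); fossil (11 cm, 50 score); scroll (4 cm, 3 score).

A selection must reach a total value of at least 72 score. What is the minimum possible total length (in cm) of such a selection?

Subsets with value ≥ 72, sorted by total length:
- amulet+fossil: length 21, value 89
- blade+fossil+scroll: length 22, value 73
Minimum length: 21 cm.

21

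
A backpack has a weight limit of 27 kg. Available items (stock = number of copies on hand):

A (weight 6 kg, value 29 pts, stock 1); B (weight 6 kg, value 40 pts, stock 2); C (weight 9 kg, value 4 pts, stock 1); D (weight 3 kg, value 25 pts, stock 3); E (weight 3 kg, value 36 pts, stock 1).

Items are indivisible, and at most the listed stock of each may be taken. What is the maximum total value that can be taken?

195 pts

Best selections within weight 27 and stock limits:
- 1×A + 2×B + 2×D + 1×E: weight 27, value 195
- 2×B + 3×D + 1×E: weight 24, value 191
- 1×A + 2×B + 3×D: weight 27, value 184
- 1×A + 1×B + 3×D + 1×E: weight 24, value 180
Best: 195 pts.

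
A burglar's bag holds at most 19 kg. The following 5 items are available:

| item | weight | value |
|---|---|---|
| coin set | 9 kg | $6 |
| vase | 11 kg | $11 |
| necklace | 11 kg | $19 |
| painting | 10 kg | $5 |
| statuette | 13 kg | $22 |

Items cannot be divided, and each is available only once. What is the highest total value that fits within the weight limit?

Check high-value combinations within 19 kg:
- statuette: weight 13, value 22
- necklace: weight 11, value 19
- vase: weight 11, value 11
Best: $22.

$22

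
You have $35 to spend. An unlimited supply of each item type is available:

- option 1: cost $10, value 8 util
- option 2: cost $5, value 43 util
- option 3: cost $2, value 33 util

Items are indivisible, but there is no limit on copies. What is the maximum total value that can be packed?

561 util

Best value-per-unit is option 3 at 33/2, and filling with it alone uses cost 17×2=34. No mix of the others beats 17×33 = 561.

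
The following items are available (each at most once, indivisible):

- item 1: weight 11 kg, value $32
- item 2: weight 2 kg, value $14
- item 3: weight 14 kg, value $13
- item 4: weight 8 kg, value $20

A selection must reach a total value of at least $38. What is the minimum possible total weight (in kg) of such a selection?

13

Subsets with value ≥ 38, sorted by total weight:
- item 1+item 2: weight 13, value 46
- item 1+item 4: weight 19, value 52
Minimum weight: 13 kg.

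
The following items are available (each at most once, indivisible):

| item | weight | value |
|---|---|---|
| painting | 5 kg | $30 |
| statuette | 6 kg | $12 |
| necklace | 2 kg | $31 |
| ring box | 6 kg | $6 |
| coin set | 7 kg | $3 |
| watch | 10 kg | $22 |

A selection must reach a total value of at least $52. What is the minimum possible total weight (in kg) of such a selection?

Subsets with value ≥ 52, sorted by total weight:
- painting+necklace: weight 7, value 61
- necklace+watch: weight 12, value 53
- painting+statuette+necklace: weight 13, value 73
- painting+necklace+ring box: weight 13, value 67
Minimum weight: 7 kg.

7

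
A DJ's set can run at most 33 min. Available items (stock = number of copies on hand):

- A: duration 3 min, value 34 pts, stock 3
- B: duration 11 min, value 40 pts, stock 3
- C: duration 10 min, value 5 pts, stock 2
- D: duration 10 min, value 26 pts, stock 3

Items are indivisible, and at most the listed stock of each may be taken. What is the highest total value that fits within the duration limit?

182 pts

Top feasible selections:
- 3×A + 2×B: duration 31, value 182
- 3×A + 1×B + 1×D: duration 30, value 168
- 3×A + 2×D: duration 29, value 154
- 2×A + 2×B: duration 28, value 148
Best: 182 pts.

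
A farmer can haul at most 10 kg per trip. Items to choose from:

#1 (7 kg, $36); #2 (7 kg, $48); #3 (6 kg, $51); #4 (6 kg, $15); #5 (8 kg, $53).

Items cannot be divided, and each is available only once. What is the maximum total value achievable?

$53

Check high-value combinations within 10 kg:
- #5: weight 8, value 53
- #3: weight 6, value 51
- #2: weight 7, value 48
- #1: weight 7, value 36
- #4: weight 6, value 15
Best: $53.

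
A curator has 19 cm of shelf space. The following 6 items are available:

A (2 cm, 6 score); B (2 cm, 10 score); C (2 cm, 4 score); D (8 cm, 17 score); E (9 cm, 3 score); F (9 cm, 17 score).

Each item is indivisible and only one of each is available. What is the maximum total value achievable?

Check high-value combinations within 19 cm:
- B+D+F: length 2+8+9=19, value 10+17+17=44
- A+D+F: length 2+8+9=19, value 6+17+17=40
- C+D+F: length 2+8+9=19, value 4+17+17=38
- A+B+C+D: length 2+2+2+8=14, value 6+10+4+17=37
- A+B+C+F: length 2+2+2+9=15, value 6+10+4+17=37
Best: 44 score.

44 score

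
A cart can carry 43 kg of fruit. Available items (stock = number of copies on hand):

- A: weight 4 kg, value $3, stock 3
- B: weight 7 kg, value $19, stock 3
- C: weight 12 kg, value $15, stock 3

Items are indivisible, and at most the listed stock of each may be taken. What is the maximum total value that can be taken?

$78

Top feasible selections:
- 2×A + 3×B + 1×C: weight 41, value 78
- 1×A + 3×B + 1×C: weight 37, value 75
Best: $78.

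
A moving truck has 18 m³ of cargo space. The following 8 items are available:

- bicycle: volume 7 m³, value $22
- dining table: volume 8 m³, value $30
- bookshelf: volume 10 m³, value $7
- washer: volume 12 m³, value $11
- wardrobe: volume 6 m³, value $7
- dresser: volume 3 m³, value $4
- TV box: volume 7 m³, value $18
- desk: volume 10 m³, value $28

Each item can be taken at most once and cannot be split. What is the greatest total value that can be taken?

$58

Check high-value combinations within 18 m³:
- dining table+desk: volume 8+10=18, value 30+28=58
- bicycle+dining table+dresser: volume 7+8+3=18, value 22+30+4=56
- bicycle+dining table: volume 7+8=15, value 22+30=52
- dining table+dresser+TV box: volume 8+3+7=18, value 30+4+18=52
Best: $58.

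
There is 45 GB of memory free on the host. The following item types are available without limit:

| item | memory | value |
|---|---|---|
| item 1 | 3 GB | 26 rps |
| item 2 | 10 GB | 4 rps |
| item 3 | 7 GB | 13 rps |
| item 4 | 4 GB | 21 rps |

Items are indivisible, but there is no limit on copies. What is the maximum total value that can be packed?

Best value-per-unit is item 1 at 26/3, and filling with it alone uses memory 15×3=45. No mix of the others beats 15×26 = 390.

390 rps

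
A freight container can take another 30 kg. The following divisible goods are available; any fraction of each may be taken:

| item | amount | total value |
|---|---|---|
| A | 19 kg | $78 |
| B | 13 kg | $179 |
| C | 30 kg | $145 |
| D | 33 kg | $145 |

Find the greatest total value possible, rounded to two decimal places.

Take in order of value per unit:
- B (179/13 per unit): all 13 → value 179, running total 179.00
- C (145/30 per unit): 17 of 30 → value 17×145/30 = 82.1667, running total 261.17
Total 261.17.

261.17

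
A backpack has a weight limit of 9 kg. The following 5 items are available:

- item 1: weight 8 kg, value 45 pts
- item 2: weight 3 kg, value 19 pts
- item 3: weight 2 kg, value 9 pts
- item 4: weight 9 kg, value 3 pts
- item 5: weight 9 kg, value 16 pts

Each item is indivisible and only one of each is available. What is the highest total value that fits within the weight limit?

45 pts

Check high-value combinations within 9 kg:
- item 1: weight 8, value 45
- item 2+item 3: weight 3+2=5, value 19+9=28
- item 2: weight 3, value 19
- item 5: weight 9, value 16
Best: 45 pts.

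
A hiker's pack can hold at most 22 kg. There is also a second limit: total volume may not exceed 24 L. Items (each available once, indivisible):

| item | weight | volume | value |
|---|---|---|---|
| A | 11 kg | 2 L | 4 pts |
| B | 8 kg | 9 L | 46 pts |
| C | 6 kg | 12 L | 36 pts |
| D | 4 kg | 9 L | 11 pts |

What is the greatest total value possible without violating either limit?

Feasible sets respecting both limits:
- B+C: weight 14, volume 21, value 82
- B+D: weight 12, volume 18, value 57
- A+C+D: weight 21, volume 23, value 51
Best: 82 pts.

82 pts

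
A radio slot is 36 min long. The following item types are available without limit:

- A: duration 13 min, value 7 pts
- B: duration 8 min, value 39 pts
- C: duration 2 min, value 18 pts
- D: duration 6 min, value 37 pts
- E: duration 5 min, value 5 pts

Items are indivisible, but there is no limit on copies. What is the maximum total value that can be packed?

Best value-per-unit is C at 18/2, and filling with it alone uses duration 18×2=36. No mix of the others beats 18×18 = 324.

324 pts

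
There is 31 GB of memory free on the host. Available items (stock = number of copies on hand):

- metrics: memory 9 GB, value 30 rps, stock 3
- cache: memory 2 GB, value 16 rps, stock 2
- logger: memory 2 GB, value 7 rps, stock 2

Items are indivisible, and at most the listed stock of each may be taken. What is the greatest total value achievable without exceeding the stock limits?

Best selections within memory 31 and stock limits:
- 3×metrics + 2×cache: memory 31, value 122
- 3×metrics + 1×cache + 1×logger: memory 31, value 113
- 2×metrics + 2×cache + 2×logger: memory 26, value 106
Best: 122 rps.

122 rps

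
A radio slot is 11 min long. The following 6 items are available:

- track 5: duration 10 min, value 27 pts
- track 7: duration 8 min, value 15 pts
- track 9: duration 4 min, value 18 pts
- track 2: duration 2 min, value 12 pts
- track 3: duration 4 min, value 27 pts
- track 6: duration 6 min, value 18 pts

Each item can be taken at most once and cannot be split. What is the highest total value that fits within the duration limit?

This is a 0/1 knapsack; check combinations near the capacity.
- track 9+track 2+track 3: duration 4+2+4=10, value 18+12+27=57
- track 9+track 3: duration 4+4=8, value 18+27=45
- track 3+track 6: duration 4+6=10, value 27+18=45
- track 2+track 3: duration 2+4=6, value 12+27=39
- track 9+track 6: duration 4+6=10, value 18+18=36
Best: 57 pts.

57 pts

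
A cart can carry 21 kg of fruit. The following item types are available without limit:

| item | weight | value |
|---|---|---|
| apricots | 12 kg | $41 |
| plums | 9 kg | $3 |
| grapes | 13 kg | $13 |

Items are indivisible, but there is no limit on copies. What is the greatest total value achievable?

Best value-per-unit is apricots at 41/12; filling with it alone gives 1×41 = 41.
Optimal mix: 1×apricots + 1×plums → weight 21, value 44.

$44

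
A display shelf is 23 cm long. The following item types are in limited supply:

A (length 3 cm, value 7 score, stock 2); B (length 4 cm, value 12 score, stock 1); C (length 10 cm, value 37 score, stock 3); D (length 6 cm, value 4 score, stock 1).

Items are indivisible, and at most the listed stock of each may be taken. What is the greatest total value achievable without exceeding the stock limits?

81 score

Top feasible selections:
- 1×A + 2×C: length 23, value 81
- 2×C: length 20, value 74
Best: 81 score.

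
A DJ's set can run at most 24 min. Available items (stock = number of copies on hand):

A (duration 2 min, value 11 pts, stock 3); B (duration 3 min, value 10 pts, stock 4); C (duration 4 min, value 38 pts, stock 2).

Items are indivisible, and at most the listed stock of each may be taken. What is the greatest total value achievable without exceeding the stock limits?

139 pts

Top feasible selections:
- 3×A + 3×B + 2×C: duration 23, value 139
- 2×A + 4×B + 2×C: duration 24, value 138
Best: 139 pts.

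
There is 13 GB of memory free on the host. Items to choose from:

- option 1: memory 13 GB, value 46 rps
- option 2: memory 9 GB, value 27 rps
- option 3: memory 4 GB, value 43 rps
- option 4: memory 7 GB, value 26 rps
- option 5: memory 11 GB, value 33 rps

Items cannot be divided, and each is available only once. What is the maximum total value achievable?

70 rps

Check high-value combinations within 13 GB:
- option 2+option 3: memory 9+4=13, value 27+43=70
- option 3+option 4: memory 4+7=11, value 43+26=69
- option 1: memory 13, value 46
- option 3: memory 4, value 43
Best: 70 rps.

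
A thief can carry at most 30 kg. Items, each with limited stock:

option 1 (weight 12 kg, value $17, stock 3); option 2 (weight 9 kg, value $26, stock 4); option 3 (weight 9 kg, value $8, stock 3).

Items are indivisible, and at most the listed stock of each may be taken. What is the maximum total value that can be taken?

$78

Top feasible selections:
- 3×option 2: weight 27, value 78
- 1×option 1 + 2×option 2: weight 30, value 69
Best: $78.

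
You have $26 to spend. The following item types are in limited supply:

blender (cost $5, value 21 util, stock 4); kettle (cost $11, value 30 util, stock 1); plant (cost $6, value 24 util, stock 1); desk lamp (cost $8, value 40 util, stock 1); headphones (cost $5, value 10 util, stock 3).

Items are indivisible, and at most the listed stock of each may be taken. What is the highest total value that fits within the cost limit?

108 util

Best selections within cost 26 and stock limits:
- 4×blender + 1×plant: cost 26, value 108
- 2×blender + 1×plant + 1×desk lamp: cost 24, value 106
Best: 108 util.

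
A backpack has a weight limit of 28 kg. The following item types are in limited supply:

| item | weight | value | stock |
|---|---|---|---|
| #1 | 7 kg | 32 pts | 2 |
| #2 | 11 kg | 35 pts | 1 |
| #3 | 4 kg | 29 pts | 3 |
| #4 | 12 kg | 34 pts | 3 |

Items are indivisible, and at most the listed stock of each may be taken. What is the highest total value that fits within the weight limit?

151 pts

Best selections within weight 28 and stock limits:
- 2×#1 + 3×#3: weight 26, value 151
- 1×#1 + 1×#2 + 2×#3: weight 26, value 125
Best: 151 pts.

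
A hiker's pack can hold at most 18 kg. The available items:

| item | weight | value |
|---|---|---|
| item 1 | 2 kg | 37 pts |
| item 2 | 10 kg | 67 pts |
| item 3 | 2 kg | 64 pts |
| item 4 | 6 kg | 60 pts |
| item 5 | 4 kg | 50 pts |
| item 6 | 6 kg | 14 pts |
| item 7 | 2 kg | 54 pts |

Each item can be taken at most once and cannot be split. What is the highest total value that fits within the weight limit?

265 pts

Check high-value combinations within 18 kg:
- item 1+item 3+item 4+item 5+item 7: weight 2+2+6+4+2=16, value 37+64+60+50+54=265
- item 2+item 3+item 5+item 7: weight 10+2+4+2=18, value 67+64+50+54=235
- item 1+item 3+item 4+item 6+item 7: weight 2+2+6+6+2=18, value 37+64+60+14+54=229
- item 3+item 4+item 5+item 7: weight 2+6+4+2=14, value 64+60+50+54=228
Best: 265 pts.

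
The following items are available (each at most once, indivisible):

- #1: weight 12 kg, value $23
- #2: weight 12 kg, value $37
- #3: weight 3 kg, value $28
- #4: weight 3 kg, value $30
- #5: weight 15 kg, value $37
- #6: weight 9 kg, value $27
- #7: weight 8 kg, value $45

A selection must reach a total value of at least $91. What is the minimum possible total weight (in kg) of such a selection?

14

Subsets with value ≥ 91, sorted by total weight:
- #3+#4+#7: weight 14, value 103
- #2+#3+#4: weight 18, value 95
Minimum weight: 14 kg.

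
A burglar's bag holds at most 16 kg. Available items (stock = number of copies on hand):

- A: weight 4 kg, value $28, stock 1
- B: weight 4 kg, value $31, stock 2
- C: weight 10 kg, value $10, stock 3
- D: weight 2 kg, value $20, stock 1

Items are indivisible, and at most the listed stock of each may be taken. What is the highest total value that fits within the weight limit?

$110

Top feasible selections:
- 1×A + 2×B + 1×D: weight 14, value 110
- 1×A + 2×B: weight 12, value 90
Best: $110.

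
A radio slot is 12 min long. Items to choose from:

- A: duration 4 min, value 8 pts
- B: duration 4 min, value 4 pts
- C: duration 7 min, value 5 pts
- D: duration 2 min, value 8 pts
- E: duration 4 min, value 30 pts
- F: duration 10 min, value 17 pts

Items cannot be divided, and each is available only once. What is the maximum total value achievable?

46 pts

Check high-value combinations within 12 min:
- A+D+E: duration 4+2+4=10, value 8+8+30=46
- B+D+E: duration 4+2+4=10, value 4+8+30=42
- A+B+E: duration 4+4+4=12, value 8+4+30=42
Best: 46 pts.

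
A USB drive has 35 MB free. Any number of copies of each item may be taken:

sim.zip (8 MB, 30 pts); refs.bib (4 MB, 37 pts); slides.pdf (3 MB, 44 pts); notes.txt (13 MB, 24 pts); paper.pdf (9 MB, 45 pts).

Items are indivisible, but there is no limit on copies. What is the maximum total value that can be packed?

Best value-per-unit is slides.pdf at 44/3, and filling with it alone uses size 11×3=33. No mix of the others beats 11×44 = 484.

484 pts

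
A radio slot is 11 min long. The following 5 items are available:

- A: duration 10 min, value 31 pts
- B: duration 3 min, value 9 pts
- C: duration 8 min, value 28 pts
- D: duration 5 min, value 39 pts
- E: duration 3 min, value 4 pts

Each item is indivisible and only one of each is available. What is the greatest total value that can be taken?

52 pts

This is a 0/1 knapsack; check combinations near the capacity.
- B+D+E: duration 3+5+3=11, value 9+39+4=52
- B+D: duration 3+5=8, value 9+39=48
- D+E: duration 5+3=8, value 39+4=43
- D: duration 5, value 39
Best: 52 pts.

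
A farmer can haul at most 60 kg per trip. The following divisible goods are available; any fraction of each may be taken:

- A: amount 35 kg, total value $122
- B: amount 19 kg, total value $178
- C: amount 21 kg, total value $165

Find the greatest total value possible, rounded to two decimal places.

412.71

Take in order of value per unit:
- B (178/19 per unit): all 19 → value 178, running total 178.00
- C (165/21 per unit): all 21 → value 165, running total 343.00
- A (122/35 per unit): 20 of 35 → value 20×122/35 = 69.7143, running total 412.71
Total 412.71.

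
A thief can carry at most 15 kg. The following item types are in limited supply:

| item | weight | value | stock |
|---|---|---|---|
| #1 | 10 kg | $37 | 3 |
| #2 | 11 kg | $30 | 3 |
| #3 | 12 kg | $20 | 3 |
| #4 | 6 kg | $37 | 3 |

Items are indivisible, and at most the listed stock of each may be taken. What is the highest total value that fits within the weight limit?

Top feasible selections:
- 2×#4: weight 12, value 74
- 1×#4: weight 6, value 37
- 1×#1: weight 10, value 37
Best: $74.

$74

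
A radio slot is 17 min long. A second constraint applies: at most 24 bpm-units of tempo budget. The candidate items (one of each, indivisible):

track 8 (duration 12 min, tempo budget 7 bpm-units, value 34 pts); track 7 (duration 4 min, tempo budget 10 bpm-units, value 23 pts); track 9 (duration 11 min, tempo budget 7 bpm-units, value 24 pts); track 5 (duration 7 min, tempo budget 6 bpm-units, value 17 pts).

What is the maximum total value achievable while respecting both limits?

57 pts

Feasible sets respecting both limits:
- track 8+track 7: duration 16, tempo budget 17, value 57
- track 7+track 9: duration 15, tempo budget 17, value 47
- track 7+track 5: duration 11, tempo budget 16, value 40
- track 8: duration 12, tempo budget 7, value 34
Best: 57 pts.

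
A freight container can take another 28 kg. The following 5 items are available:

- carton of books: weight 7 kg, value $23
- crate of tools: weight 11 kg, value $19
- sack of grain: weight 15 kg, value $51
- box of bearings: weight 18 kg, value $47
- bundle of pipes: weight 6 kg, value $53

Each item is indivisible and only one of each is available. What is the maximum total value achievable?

$127

Check high-value combinations within 28 kg:
- carton of books+sack of grain+bundle of pipes: weight 7+15+6=28, value 23+51+53=127
- sack of grain+bundle of pipes: weight 15+6=21, value 51+53=104
- box of bearings+bundle of pipes: weight 18+6=24, value 47+53=100
- carton of books+crate of tools+bundle of pipes: weight 7+11+6=24, value 23+19+53=95
- carton of books+bundle of pipes: weight 7+6=13, value 23+53=76
Best: $127.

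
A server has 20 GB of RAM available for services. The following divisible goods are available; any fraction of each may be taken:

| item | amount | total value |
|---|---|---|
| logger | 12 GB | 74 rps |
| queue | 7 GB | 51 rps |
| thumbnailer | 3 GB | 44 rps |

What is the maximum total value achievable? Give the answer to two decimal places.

Take in order of value per unit:
- thumbnailer (44/3 per unit): all 3 → value 44, running total 44.00
- queue (51/7 per unit): all 7 → value 51, running total 95.00
- logger (74/12 per unit): 10 of 12 → value 10×74/12 = 61.6667, running total 156.67
Total 156.67.

156.67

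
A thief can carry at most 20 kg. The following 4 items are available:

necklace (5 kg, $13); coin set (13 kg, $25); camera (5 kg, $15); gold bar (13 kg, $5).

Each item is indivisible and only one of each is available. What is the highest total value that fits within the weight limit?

$40

Check high-value combinations within 20 kg:
- coin set+camera: weight 13+5=18, value 25+15=40
- necklace+coin set: weight 5+13=18, value 13+25=38
- necklace+camera: weight 5+5=10, value 13+15=28
- coin set: weight 13, value 25
Best: $40.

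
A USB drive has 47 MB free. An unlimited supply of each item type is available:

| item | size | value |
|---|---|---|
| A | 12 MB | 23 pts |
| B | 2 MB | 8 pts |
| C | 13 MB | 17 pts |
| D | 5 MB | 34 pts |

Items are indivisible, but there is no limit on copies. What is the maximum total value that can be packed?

Best value-per-unit is D at 34/5; filling with it alone gives 9×34 = 306.
Optimal mix: 1×B + 9×D → size 47, value 314.

314 pts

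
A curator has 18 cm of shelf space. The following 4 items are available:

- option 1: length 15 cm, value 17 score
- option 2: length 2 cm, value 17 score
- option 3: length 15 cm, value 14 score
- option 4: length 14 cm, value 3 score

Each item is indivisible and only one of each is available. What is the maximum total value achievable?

This is a 0/1 knapsack; check combinations near the capacity.
- option 1+option 2: length 15+2=17, value 17+17=34
- option 2+option 3: length 2+15=17, value 17+14=31
- option 2+option 4: length 2+14=16, value 17+3=20
Best: 34 score.

34 score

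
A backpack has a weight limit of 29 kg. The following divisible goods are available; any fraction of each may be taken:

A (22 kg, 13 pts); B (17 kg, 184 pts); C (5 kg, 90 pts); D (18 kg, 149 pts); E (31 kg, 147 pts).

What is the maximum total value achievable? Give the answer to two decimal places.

331.94

Take in order of value per unit:
- C (90/5 per unit): all 5 → value 90, running total 90.00
- B (184/17 per unit): all 17 → value 184, running total 274.00
- D (149/18 per unit): 7 of 18 → value 7×149/18 = 57.9444, running total 331.94
Total 331.94.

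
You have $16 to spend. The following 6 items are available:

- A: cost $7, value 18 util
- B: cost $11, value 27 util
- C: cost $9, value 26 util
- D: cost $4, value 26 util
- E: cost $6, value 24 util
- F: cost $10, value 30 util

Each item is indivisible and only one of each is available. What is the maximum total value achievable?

Check high-value combinations within $16:
- D+F: cost 4+10=14, value 26+30=56
- E+F: cost 6+10=16, value 24+30=54
- B+D: cost 11+4=15, value 27+26=53
Best: 56 util.

56 util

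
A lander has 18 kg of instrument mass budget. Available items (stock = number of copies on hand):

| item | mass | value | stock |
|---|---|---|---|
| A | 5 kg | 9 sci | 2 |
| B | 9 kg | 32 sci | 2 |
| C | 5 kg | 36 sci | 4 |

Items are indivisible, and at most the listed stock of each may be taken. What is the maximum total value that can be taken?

108 sci

Best selections within mass 18 and stock limits:
- 3×C: mass 15, value 108
- 1×A + 2×C: mass 15, value 81
- 2×C: mass 10, value 72
- 1×B + 1×C: mass 14, value 68
Best: 108 sci.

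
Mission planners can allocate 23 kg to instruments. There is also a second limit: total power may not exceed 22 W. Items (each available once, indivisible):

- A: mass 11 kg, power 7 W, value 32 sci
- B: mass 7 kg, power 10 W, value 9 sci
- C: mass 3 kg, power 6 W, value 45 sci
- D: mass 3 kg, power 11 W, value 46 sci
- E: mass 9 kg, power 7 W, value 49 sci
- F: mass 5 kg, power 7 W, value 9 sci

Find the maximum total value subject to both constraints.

126 sci

Feasible sets respecting both limits:
- A+C+E: mass 23, power 20, value 126
- C+E+F: mass 17, power 20, value 103
- D+E: mass 12, power 18, value 95
Best: 126 sci.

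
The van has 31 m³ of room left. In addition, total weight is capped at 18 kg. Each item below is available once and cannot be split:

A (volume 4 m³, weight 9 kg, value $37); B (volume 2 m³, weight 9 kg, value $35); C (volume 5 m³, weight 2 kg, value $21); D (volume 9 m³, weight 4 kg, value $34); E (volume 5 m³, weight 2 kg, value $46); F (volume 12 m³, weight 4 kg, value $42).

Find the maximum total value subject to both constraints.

$146

Feasible sets respecting both limits:
- A+C+E+F: volume 26, weight 17, value 146
- B+C+E+F: volume 24, weight 17, value 144
- C+D+E+F: volume 31, weight 12, value 143
Best: $146.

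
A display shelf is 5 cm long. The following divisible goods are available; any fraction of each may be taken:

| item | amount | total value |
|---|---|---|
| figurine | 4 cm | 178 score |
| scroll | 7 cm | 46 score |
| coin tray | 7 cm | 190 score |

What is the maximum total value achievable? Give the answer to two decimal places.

205.14

Take in order of value per unit:
- figurine (178/4 per unit): all 4 → value 178, running total 178.00
- coin tray (190/7 per unit): 1 of 7 → value 1×190/7 = 27.1429, running total 205.14
Total 205.14.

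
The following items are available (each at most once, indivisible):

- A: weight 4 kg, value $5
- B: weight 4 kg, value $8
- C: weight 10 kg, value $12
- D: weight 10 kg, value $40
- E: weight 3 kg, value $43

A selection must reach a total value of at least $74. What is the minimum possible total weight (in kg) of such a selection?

Subsets with value ≥ 74, sorted by total weight:
- D+E: weight 13, value 83
- B+D+E: weight 17, value 91
- A+D+E: weight 17, value 88
Minimum weight: 13 kg.

13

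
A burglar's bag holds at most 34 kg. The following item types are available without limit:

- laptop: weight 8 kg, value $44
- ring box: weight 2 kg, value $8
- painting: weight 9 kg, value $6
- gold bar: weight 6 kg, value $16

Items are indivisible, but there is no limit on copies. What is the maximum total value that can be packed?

Best value-per-unit is laptop at 44/8; filling with it alone gives 4×44 = 176.
Optimal mix: 4×laptop + 1×ring box → weight 34, value 184.

$184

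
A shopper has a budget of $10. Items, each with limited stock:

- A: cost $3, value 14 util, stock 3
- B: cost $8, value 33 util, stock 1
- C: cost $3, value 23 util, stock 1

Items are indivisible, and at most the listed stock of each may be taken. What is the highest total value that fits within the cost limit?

51 util

Best selections within cost 10 and stock limits:
- 2×A + 1×C: cost 9, value 51
- 3×A: cost 9, value 42
- 1×A + 1×C: cost 6, value 37
Best: 51 util.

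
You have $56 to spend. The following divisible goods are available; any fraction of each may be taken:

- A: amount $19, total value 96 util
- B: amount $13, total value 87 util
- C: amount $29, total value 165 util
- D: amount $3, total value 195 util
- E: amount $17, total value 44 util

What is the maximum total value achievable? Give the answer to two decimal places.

Take in order of value per unit:
- D (195/3 per unit): all 3 → value 195, running total 195.00
- B (87/13 per unit): all 13 → value 87, running total 282.00
- C (165/29 per unit): all 29 → value 165, running total 447.00
- A (96/19 per unit): 11 of 19 → value 11×96/19 = 55.5789, running total 502.58
Total 502.58.

502.58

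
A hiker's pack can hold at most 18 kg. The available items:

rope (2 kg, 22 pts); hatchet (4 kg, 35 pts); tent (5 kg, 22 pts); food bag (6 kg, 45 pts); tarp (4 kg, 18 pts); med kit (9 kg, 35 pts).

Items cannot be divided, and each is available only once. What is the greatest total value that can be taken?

Check high-value combinations within 18 kg:
- rope+hatchet+tent+food bag: weight 2+4+5+6=17, value 22+35+22+45=124
- rope+hatchet+food bag+tarp: weight 2+4+6+4=16, value 22+35+45+18=120
- rope+tent+food bag+tarp: weight 2+5+6+4=17, value 22+22+45+18=107
- rope+hatchet+food bag: weight 2+4+6=12, value 22+35+45=102
Best: 124 pts.

124 pts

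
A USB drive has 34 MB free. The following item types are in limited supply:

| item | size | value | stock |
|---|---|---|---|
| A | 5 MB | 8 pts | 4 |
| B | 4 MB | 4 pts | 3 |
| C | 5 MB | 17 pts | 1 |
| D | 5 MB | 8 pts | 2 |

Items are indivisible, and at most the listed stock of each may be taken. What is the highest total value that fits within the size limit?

61 pts

Top feasible selections:
- 3×A + 1×B + 1×C + 2×D: size 34, value 61
- 4×A + 1×B + 1×C + 1×D: size 34, value 61
- 3×A + 1×C + 2×D: size 30, value 57
- 4×A + 1×C + 1×D: size 30, value 57
Best: 61 pts.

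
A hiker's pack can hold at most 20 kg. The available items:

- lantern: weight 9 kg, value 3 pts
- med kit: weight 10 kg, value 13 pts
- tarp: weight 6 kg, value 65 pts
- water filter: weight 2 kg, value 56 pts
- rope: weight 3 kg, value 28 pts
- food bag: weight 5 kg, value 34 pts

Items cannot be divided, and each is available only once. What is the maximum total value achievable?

Check high-value combinations within 20 kg:
- tarp+water filter+rope+food bag: weight 6+2+3+5=16, value 65+56+28+34=183
- tarp+water filter+food bag: weight 6+2+5=13, value 65+56+34=155
- lantern+tarp+water filter+rope: weight 9+6+2+3=20, value 3+65+56+28=152
- tarp+water filter+rope: weight 6+2+3=11, value 65+56+28=149
- med kit+tarp+water filter: weight 10+6+2=18, value 13+65+56=134
Best: 183 pts.

183 pts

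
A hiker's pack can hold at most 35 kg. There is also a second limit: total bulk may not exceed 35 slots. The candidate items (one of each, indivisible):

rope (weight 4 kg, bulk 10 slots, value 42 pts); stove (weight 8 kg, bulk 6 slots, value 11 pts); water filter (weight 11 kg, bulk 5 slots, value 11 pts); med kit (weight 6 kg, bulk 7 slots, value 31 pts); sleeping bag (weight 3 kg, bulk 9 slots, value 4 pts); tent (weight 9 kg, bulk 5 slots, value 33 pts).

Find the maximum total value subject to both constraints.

117 pts

Feasible sets respecting both limits:
- rope+stove+med kit+tent: weight 27, bulk 28, value 117
- rope+water filter+med kit+tent: weight 30, bulk 27, value 117
- rope+med kit+sleeping bag+tent: weight 22, bulk 31, value 110
- rope+med kit+tent: weight 19, bulk 22, value 106
Best: 117 pts.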